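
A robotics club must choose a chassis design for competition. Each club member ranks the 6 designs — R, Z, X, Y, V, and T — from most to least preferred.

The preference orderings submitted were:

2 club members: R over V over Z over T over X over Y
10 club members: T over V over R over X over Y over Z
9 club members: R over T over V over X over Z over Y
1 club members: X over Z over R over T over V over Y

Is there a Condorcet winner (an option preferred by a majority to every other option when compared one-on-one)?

Head-to-head results (22 voters total):
R vs Z: R wins 21–1.
R vs X: R wins 21–1.
R vs Y: R wins 22–0.
R vs V: R wins 12–10.
R vs T: R wins 12–10.
Z vs X: X wins 20–2.
Z vs Y: Z wins 12–10.
Z vs V: V wins 21–1.
Z vs T: T wins 19–3.
X vs Y: X wins 22–0.
X vs V: V wins 21–1.
X vs T: T wins 21–1.
Y vs V: V wins 22–0.
Y vs T: T wins 22–0.
V vs T: T wins 20–2.
R beats each rival — Z (21–1), X (21–1), Y (22–0), V (12–10), T (12–10) — so R is the Condorcet winner.

Yes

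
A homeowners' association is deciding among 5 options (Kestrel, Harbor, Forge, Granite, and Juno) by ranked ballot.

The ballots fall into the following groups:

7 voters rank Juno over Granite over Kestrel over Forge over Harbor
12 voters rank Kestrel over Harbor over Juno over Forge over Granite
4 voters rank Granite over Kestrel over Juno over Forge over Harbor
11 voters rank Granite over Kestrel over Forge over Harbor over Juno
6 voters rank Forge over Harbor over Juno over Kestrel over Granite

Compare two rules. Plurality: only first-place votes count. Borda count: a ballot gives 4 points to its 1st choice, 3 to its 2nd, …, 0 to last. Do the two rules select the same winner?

Plurality first-place counts: Kestrel 12, Harbor 0, Forge 6, Granite 15, Juno 7 → Granite.
Borda totals: Kestrel 113, Harbor 65, Forge 69, Granite 81, Juno 72 → Kestrel.
The two rules disagree: plurality picks Granite, Borda picks Kestrel.

No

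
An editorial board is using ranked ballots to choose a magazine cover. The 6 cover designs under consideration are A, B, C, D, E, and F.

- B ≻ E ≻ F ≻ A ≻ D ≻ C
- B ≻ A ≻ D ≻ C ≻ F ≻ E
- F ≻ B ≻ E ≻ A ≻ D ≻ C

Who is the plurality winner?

First-place vote totals:
  A: 0
  B: 2
  C: 0
  D: 0
  E: 0
  F: 1
B has the most first-place votes.

B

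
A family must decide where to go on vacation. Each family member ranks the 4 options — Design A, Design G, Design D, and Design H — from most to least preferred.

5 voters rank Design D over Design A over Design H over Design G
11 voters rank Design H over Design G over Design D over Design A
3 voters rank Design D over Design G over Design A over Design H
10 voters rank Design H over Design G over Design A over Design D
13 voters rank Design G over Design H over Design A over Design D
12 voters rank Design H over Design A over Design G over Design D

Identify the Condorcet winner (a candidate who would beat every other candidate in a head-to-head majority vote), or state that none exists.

Design H

Head-to-head results (54 voters total):
Design A vs Design G: Design G wins 37–17.
Design A vs Design D: Design A wins 35–19.
Design A vs Design H: Design H wins 46–8.
Design G vs Design D: Design G wins 46–8.
Design G vs Design H: Design H wins 38–16.
Design D vs Design H: Design H wins 46–8.
Design H beats each rival — Design A (46–8), Design G (38–16), Design D (46–8) — so Design H is the Condorcet winner.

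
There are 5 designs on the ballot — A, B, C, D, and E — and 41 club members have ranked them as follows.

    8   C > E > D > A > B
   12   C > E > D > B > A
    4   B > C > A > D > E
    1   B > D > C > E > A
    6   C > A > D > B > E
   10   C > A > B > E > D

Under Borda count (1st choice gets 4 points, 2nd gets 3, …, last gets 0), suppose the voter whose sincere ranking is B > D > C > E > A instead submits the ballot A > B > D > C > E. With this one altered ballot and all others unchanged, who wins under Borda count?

C

Borda totals with the altered ballot: A 68, B 57, C 157, D 58, E 70.
The winner is unchanged: still C.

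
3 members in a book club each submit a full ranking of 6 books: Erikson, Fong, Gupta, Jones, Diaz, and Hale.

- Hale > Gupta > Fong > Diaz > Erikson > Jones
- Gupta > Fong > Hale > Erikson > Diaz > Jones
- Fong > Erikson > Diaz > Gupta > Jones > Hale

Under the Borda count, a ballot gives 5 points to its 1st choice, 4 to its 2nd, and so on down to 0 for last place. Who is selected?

Borda scores:
  Erikson: 1 + 2 + 4 = 7
  Fong: 3 + 4 + 5 = 12
  Gupta: 4 + 5 + 2 = 11
  Jones: 0 + 0 + 1 = 1
  Diaz: 2 + 1 + 3 = 6
  Hale: 5 + 3 + 0 = 8
Fong has the highest total.

Fong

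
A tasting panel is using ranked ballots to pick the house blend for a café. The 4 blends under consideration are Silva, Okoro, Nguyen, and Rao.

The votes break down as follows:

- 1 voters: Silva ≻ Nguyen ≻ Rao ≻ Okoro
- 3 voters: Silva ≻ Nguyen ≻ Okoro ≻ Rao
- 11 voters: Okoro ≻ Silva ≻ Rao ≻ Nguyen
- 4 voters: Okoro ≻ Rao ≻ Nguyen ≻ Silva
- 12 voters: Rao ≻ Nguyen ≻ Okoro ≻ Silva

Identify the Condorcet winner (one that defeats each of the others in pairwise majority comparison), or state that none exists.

Head-to-head results (31 voters total):
Silva vs Okoro: Okoro wins 27–4.
Silva vs Nguyen: Nguyen wins 16–15.
Silva vs Rao: Rao wins 16–15.
Okoro vs Nguyen: Nguyen wins 16–15.
Okoro vs Rao: Okoro wins 18–13.
Nguyen vs Rao: Rao wins 27–4.
No candidate beats all others: Okoro beats Rao beats Nguyen beats Okoro, a majority cycle.

No Condorcet winner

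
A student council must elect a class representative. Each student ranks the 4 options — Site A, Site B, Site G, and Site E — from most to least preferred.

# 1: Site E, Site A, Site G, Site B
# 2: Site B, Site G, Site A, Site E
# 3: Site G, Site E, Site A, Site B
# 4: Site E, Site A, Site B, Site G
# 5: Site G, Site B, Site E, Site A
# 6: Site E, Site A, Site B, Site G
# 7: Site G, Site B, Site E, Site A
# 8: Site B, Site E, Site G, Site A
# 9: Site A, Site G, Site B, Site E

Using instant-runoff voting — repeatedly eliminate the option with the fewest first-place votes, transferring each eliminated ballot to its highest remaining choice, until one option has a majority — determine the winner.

Round 1: Site G 3, Site E 3, Site B 2, Site A 1. Site A has the fewest and is eliminated.
Round 2: Site G 4, Site E 3, Site B 2. Site B has the fewest and is eliminated.
Round 3: Site G 5, Site E 4. Site G has a majority.

Site G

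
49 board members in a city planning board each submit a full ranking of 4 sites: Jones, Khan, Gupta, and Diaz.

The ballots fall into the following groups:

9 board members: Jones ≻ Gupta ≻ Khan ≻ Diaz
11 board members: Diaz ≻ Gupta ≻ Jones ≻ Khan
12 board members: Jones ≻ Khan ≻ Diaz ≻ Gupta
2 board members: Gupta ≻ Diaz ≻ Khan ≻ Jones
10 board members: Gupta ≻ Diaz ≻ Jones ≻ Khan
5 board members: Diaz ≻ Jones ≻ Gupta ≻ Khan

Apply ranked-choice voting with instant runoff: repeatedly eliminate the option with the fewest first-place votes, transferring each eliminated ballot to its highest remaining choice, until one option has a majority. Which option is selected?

Round 1: Jones 21, Diaz 16, Gupta 12, Khan 0. Khan has the fewest and is eliminated.
Round 2: Jones 21, Diaz 16, Gupta 12. Gupta has the fewest and is eliminated.
Round 3: Diaz 28, Jones 21. Diaz has a majority.

Diaz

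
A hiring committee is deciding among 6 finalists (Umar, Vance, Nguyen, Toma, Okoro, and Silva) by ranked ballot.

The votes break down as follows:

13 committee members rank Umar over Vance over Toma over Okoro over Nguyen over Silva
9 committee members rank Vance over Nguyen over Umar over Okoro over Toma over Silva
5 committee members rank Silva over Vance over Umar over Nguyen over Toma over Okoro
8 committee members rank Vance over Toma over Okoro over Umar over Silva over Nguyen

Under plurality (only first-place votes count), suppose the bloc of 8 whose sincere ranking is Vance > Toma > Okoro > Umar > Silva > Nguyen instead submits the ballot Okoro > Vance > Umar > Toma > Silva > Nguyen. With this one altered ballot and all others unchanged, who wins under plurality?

First-place totals with the altered ballot: Umar 13, Vance 9, Nguyen 0, Toma 0, Okoro 8, Silva 5.
The switch changes the winner from Vance to Umar.

Umar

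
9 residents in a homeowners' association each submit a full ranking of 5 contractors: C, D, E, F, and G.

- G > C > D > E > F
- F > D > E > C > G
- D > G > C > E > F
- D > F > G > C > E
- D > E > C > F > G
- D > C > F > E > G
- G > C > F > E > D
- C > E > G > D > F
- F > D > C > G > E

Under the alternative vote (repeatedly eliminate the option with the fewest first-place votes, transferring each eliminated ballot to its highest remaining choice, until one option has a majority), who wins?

Round 1: D 4, F 2, G 2, C 1, E 0. E has the fewest and is eliminated.
Round 2: D 4, F 2, G 2, C 1. C has the fewest and is eliminated.
Round 3: D 4, G 3, F 2. F has the fewest and is eliminated.
Round 4: D 6, G 3. D has a majority.

D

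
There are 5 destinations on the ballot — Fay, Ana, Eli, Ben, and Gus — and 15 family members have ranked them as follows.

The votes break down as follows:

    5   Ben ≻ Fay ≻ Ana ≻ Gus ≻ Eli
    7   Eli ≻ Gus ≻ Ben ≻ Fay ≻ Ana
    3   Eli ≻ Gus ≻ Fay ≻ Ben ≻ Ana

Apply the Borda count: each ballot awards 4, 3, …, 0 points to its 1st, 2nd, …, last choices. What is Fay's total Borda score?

Borda scores:
  Fay: 5·3 + 7·1 + 3·2 = 28
  Ana: 5·2 + 7·0 + 3·0 = 10
  Eli: 5·0 + 7·4 + 3·4 = 40
  Ben: 5·4 + 7·2 + 3·1 = 37
  Gus: 5·1 + 7·3 + 3·3 = 35

28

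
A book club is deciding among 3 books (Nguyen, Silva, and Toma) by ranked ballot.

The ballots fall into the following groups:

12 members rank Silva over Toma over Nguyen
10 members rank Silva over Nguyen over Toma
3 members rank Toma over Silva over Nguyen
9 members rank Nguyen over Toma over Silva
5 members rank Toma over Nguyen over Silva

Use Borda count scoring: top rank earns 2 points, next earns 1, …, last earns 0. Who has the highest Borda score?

Silva

Borda scores:
  Nguyen: 12·0 + 10·1 + 3·0 + 9·2 + 5·1 = 33
  Silva: 12·2 + 10·2 + 3·1 + 9·0 + 5·0 = 47
  Toma: 12·1 + 10·0 + 3·2 + 9·1 + 5·2 = 37
Silva has the highest total.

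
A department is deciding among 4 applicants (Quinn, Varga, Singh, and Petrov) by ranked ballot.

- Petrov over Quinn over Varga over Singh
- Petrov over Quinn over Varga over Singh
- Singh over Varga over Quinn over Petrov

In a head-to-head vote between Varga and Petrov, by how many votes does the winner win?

Ballots ranking Varga above Petrov: 1.
Ballots ranking Petrov above Varga: 2.
Petrov wins 2–1, a margin of 1.

1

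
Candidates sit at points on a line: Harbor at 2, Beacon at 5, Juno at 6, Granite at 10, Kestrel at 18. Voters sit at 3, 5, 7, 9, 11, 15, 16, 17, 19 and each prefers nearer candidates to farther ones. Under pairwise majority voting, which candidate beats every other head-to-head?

Granite

With single-peaked preferences on a line, the Condorcet winner is the candidate closest to the median voter.
The median voter (position 11) is closest to Granite at 10.
Check: Granite vs Beacon — voters closer to Granite: 6 of 9.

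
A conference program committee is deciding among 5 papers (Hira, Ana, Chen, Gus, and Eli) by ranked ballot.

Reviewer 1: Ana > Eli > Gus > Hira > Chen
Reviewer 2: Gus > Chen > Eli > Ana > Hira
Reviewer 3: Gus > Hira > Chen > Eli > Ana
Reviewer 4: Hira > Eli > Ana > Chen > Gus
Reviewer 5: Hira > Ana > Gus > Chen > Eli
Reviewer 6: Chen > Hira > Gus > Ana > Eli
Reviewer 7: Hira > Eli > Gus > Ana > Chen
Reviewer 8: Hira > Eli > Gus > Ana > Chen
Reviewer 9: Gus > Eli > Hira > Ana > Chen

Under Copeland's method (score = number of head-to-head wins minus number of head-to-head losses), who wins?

Hira

Pairwise results:
  Hira vs Ana: Hira wins 7–2.
  Hira vs Chen: Hira wins 7–2.
  Hira vs Gus: Hira wins 5–4.
  Hira vs Eli: Hira wins 6–3.
  Ana vs Chen: Ana wins 6–3.
  Ana vs Gus: Gus wins 6–3.
  Ana vs Eli: Eli wins 6–3.
  Chen vs Gus: Gus wins 7–2.
  Chen vs Eli: Eli wins 5–4.
  Gus vs Eli: Gus wins 5–4.
Copeland scores (wins − losses):
  Hira: 4 − 0 = 4
  Ana: 1 − 3 = -2
  Chen: 0 − 4 = -4
  Gus: 3 − 1 = 2
  Eli: 2 − 2 = 0
Hira has the best Copeland score.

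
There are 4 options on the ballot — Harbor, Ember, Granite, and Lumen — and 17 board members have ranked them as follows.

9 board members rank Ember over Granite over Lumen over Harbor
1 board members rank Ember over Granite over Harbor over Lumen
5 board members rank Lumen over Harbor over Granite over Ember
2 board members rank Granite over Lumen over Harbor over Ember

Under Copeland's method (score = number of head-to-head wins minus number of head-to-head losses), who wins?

Ember

Pairwise results:
  Harbor vs Ember: Ember wins 10–7.
  Harbor vs Granite: Granite wins 12–5.
  Harbor vs Lumen: Lumen wins 16–1.
  Ember vs Granite: Ember wins 10–7.
  Ember vs Lumen: Ember wins 10–7.
  Granite vs Lumen: Granite wins 12–5.
Copeland scores (wins − losses):
  Harbor: 0 − 3 = -3
  Ember: 3 − 0 = 3
  Granite: 2 − 1 = 1
  Lumen: 1 − 2 = -1
Ember has the best Copeland score.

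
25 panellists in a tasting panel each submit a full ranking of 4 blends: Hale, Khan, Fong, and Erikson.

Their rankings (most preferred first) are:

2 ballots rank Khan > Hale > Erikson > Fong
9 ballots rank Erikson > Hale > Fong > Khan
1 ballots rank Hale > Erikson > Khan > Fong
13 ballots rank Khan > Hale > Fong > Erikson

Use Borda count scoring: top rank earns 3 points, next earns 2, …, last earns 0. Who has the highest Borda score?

Hale

Borda scores:
  Hale: 2·2 + 9·2 + 3 + 13·2 = 51
  Khan: 2·3 + 9·0 + 1 + 13·3 = 46
  Fong: 2·0 + 9·1 + 0 + 13·1 = 22
  Erikson: 2·1 + 9·3 + 2 + 13·0 = 31
Hale has the highest total.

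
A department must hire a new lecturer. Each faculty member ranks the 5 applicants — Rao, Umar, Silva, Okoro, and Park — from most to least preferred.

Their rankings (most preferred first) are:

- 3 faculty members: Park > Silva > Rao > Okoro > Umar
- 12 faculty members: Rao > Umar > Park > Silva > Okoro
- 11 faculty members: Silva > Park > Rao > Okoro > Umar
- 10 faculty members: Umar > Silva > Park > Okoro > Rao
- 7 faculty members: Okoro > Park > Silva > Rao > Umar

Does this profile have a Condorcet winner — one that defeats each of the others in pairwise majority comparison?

No

Head-to-head results (43 voters total):
Rao vs Umar: Rao wins 33–10.
Rao vs Silva: Silva wins 31–12.
Rao vs Okoro: Rao wins 26–17.
Rao vs Park: Park wins 31–12.
Umar vs Silva: Umar wins 22–21.
Umar vs Okoro: Umar wins 22–21.
Umar vs Park: Umar wins 22–21.
Silva vs Okoro: Silva wins 36–7.
Silva vs Park: Park wins 22–21.
Okoro vs Park: Park wins 36–7.
No candidate beats all others: Rao beats Umar beats Silva beats Rao, a majority cycle.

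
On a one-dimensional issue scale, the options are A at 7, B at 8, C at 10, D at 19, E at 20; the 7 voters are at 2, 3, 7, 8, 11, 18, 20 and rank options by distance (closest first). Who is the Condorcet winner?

With single-peaked preferences on a line, the Condorcet winner is the candidate closest to the median voter.
The median voter (position 8) is closest to B at 8.
Check: B vs A — voters closer to B: 4 of 7.

B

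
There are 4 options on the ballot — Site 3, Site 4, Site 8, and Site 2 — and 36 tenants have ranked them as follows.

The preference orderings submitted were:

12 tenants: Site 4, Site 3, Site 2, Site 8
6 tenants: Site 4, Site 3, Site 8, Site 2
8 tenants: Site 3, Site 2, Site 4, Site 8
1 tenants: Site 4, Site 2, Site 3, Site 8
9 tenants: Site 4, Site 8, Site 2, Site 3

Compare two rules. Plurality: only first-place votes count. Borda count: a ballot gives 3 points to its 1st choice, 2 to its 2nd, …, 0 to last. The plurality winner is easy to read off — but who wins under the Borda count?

Plurality first-place counts: Site 3 8, Site 4 28, Site 8 0, Site 2 0 → Site 4.
Borda totals: Site 3 61, Site 4 92, Site 8 24, Site 2 39 → Site 4.

Site 4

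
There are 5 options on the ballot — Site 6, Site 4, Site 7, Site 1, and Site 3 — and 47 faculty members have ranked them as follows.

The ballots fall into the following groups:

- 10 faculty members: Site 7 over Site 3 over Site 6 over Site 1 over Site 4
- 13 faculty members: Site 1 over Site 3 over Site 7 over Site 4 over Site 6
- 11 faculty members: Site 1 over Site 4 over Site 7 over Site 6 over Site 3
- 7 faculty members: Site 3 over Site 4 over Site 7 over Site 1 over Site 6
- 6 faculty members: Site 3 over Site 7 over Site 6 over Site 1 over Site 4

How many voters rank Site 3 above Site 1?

Ballots ranking Site 3 above Site 1: 10+7+6 = 23.
Ballots ranking Site 1 above Site 3: 13+11 = 24.
So 23 of 47 voters prefer Site 3 to Site 1.

23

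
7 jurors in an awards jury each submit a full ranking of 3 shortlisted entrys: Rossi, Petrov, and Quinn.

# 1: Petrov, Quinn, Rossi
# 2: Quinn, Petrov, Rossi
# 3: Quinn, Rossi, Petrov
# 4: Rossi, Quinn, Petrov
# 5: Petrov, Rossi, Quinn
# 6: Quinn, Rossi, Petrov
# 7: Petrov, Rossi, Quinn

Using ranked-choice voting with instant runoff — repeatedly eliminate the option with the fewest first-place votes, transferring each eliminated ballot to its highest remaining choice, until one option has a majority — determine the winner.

Quinn

Round 1: Petrov 3, Quinn 3, Rossi 1. Rossi has the fewest and is eliminated.
Round 2: Quinn 4, Petrov 3. Quinn has a majority.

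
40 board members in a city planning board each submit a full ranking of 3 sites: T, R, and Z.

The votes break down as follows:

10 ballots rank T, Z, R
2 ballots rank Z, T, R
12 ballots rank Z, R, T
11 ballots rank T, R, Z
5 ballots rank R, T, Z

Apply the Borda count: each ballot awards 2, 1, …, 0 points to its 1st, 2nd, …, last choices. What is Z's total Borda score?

38

Borda scores:
  T: 10·2 + 2·1 + 12·0 + 11·2 + 5·1 = 49
  R: 10·0 + 2·0 + 12·1 + 11·1 + 5·2 = 33
  Z: 10·1 + 2·2 + 12·2 + 11·0 + 5·0 = 38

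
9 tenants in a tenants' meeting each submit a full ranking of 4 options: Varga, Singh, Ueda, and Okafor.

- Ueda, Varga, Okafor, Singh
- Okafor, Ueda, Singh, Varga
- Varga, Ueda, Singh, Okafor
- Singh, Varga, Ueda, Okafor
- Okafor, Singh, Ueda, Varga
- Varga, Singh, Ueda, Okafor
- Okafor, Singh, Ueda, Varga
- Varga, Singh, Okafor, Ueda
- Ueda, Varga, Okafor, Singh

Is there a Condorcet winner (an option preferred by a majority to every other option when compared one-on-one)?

No

Head-to-head results (9 voters total):
Varga vs Singh: Varga wins 5–4.
Varga vs Ueda: Ueda wins 5–4.
Varga vs Okafor: Varga wins 6–3.
Singh vs Ueda: Singh wins 5–4.
Singh vs Okafor: Okafor wins 5–4.
Ueda vs Okafor: Ueda wins 5–4.
No candidate beats all others: Varga beats Singh beats Ueda beats Varga, a majority cycle.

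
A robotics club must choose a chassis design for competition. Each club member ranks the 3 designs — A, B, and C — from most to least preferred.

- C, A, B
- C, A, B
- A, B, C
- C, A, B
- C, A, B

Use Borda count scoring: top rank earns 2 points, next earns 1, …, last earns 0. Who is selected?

C

Borda scores:
  A: 1 + 1 + 2 + 1 + 1 = 6
  B: 0 + 0 + 1 + 0 + 0 = 1
  C: 2 + 2 + 0 + 2 + 2 = 8
C has the highest total.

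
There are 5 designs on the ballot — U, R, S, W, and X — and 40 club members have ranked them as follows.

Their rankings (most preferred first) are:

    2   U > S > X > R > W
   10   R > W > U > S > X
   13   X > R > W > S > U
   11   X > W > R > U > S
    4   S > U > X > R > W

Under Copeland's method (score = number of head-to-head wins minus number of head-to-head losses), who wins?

X

Pairwise results:
  U vs R: R wins 34–6.
  U vs S: U wins 23–17.
  U vs W: W wins 34–6.
  U vs X: X wins 24–16.
  R vs S: R wins 34–6.
  R vs W: R wins 29–11.
  R vs X: X wins 30–10.
  S vs W: W wins 34–6.
  S vs X: X wins 24–16.
  W vs X: X wins 30–10.
Copeland scores (wins − losses):
  U: 1 − 3 = -2
  R: 3 − 1 = 2
  S: 0 − 4 = -4
  W: 2 − 2 = 0
  X: 4 − 0 = 4
X has the best Copeland score.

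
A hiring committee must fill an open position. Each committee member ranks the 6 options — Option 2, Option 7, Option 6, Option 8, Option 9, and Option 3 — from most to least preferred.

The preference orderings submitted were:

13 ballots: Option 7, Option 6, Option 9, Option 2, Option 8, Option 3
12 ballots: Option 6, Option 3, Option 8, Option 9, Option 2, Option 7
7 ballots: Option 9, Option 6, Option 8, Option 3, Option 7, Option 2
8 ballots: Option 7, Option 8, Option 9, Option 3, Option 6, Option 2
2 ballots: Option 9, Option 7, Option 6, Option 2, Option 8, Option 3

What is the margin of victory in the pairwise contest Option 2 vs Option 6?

Ballots ranking Option 2 above Option 6: 0.
Ballots ranking Option 6 above Option 2: 13+12+7+8+2 = 42.
Option 6 wins 42–0, a margin of 42.

42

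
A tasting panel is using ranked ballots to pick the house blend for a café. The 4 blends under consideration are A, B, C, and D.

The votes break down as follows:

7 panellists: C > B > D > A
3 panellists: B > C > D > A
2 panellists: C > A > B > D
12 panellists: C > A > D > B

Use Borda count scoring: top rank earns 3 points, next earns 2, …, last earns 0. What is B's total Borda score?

Borda scores:
  A: 7·0 + 3·0 + 2·2 + 12·2 = 28
  B: 7·2 + 3·3 + 2·1 + 12·0 = 25
  C: 7·3 + 3·2 + 2·3 + 12·3 = 69
  D: 7·1 + 3·1 + 2·0 + 12·1 = 22

25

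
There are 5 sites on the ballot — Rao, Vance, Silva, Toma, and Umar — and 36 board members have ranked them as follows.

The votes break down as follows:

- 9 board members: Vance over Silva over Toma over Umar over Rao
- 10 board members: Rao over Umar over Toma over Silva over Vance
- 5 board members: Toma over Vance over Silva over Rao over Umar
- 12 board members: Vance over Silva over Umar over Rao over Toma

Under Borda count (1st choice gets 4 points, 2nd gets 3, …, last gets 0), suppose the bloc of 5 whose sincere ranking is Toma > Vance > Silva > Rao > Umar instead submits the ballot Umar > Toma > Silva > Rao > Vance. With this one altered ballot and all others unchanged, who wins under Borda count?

Vance

Borda totals with the altered ballot: Rao 57, Vance 84, Silva 83, Toma 53, Umar 83.
The winner is unchanged: still Vance.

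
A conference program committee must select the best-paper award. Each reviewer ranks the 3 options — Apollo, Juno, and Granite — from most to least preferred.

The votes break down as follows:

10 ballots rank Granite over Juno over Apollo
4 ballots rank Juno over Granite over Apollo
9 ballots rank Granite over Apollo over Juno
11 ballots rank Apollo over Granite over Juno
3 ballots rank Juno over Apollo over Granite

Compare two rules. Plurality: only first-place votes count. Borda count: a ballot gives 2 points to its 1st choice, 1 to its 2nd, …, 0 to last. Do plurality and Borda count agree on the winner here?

Plurality first-place counts: Apollo 11, Juno 7, Granite 19 → Granite.
Borda totals: Apollo 34, Juno 24, Granite 53 → Granite.
The two rules agree on Granite.

Yes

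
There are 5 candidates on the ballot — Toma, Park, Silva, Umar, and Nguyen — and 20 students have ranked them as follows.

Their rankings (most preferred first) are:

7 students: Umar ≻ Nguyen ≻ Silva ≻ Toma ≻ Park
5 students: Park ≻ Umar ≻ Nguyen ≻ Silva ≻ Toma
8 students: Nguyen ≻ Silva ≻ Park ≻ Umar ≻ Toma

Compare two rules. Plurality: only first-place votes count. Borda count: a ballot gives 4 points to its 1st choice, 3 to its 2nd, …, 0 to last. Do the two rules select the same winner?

Yes

Plurality first-place counts: Toma 0, Park 5, Silva 0, Umar 7, Nguyen 8 → Nguyen.
Borda totals: Toma 7, Park 36, Silva 43, Umar 51, Nguyen 63 → Nguyen.
The two rules agree on Nguyen.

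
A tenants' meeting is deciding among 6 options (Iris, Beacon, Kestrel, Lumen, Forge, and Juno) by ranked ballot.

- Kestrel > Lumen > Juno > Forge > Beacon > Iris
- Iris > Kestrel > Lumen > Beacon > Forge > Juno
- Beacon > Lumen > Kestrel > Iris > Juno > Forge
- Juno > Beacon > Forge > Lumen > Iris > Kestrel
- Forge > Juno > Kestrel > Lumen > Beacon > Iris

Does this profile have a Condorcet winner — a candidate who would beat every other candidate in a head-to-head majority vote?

Yes

Head-to-head results (5 voters total):
Iris vs Beacon: Beacon wins 4–1.
Iris vs Kestrel: Kestrel wins 3–2.
Iris vs Lumen: Lumen wins 4–1.
Iris vs Forge: Forge wins 3–2.
Iris vs Juno: Juno wins 3–2.
Beacon vs Kestrel: Kestrel wins 3–2.
Beacon vs Lumen: Lumen wins 3–2.
Beacon vs Forge: Beacon wins 3–2.
Beacon vs Juno: Juno wins 3–2.
Kestrel vs Lumen: Kestrel wins 3–2.
Kestrel vs Forge: Kestrel wins 3–2.
Kestrel vs Juno: Kestrel wins 3–2.
Lumen vs Forge: Lumen wins 3–2.
Lumen vs Juno: Lumen wins 3–2.
Forge vs Juno: Juno wins 3–2.
Kestrel beats each rival — Iris (3–2), Beacon (3–2), Lumen (3–2), Forge (3–2), Juno (3–2) — so Kestrel is the Condorcet winner.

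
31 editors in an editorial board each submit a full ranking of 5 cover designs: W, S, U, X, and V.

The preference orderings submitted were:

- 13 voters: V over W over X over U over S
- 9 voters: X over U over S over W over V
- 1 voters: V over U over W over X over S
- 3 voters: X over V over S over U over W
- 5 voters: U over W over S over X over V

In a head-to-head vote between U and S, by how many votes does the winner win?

25

Ballots ranking U above S: 13+9+1+5 = 28.
Ballots ranking S above U: 3.
U wins 28–3, a margin of 25.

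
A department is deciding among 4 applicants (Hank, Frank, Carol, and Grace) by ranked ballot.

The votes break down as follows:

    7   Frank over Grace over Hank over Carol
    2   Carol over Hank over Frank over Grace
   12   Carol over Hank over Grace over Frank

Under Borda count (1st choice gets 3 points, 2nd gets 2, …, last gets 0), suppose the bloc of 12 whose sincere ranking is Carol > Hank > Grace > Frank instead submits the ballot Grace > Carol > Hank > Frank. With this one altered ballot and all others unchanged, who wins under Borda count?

Grace

Borda totals with the altered ballot: Hank 23, Frank 23, Carol 30, Grace 50.
The switch changes the winner from Carol to Grace.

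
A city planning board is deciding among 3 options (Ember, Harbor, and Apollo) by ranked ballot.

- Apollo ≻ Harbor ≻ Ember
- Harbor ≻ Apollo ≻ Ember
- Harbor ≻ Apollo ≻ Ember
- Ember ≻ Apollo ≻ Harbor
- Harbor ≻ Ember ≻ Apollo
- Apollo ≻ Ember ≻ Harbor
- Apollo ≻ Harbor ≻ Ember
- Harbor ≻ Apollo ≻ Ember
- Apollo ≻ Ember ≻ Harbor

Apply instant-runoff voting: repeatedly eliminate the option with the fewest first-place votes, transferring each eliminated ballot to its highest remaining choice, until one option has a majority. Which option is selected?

Round 1: Harbor 4, Apollo 4, Ember 1. Ember has the fewest and is eliminated.
Round 2: Apollo 5, Harbor 4. Apollo has a majority.

Apollo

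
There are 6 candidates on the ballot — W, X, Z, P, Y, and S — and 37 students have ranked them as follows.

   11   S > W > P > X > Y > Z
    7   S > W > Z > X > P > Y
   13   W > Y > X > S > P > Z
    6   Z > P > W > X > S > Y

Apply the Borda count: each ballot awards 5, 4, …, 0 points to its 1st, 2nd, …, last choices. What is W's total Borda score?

Borda scores:
  W: 11·4 + 7·4 + 13·5 + 6·3 = 155
  X: 11·2 + 7·2 + 13·3 + 6·2 = 87
  Z: 11·0 + 7·3 + 13·0 + 6·5 = 51
  P: 11·3 + 7·1 + 13·1 + 6·4 = 77
  Y: 11·1 + 7·0 + 13·4 + 6·0 = 63
  S: 11·5 + 7·5 + 13·2 + 6·1 = 122

155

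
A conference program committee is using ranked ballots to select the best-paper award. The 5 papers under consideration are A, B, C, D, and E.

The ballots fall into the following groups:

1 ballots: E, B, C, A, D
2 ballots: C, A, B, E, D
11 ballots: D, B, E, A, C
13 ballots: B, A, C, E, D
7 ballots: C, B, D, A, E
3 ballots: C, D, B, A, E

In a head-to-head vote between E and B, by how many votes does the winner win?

Ballots ranking E above B: 1.
Ballots ranking B above E: 2+11+13+7+3 = 36.
B wins 36–1, a margin of 35.

35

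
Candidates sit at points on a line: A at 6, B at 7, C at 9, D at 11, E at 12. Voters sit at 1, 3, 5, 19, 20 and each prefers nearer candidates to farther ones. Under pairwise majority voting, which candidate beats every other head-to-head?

With single-peaked preferences on a line, the Condorcet winner is the candidate closest to the median voter.
The median voter (position 5) is closest to A at 6.
Check: A vs C — voters closer to A: 3 of 5.

A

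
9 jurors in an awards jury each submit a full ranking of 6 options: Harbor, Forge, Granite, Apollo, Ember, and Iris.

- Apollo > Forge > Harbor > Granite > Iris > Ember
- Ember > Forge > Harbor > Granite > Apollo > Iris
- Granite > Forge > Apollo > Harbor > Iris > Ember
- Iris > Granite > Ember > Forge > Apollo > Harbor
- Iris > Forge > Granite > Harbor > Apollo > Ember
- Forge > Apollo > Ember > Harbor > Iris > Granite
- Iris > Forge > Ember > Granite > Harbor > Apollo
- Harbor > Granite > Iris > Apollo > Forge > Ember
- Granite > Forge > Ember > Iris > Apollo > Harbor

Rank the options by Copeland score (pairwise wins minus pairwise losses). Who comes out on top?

Pairwise results:
  Harbor vs Forge: Forge wins 8–1.
  Harbor vs Granite: Granite wins 5–4.
  Harbor vs Apollo: Apollo wins 5–4.
  Harbor vs Ember: Ember wins 5–4.
  Harbor vs Iris: Harbor wins 5–4.
  Forge vs Granite: Forge wins 5–4.
  Forge vs Apollo: Forge wins 7–2.
  Forge vs Ember: Forge wins 7–2.
  Forge vs Iris: Forge wins 5–4.
  Granite vs Apollo: Granite wins 7–2.
  Granite vs Ember: Granite wins 6–3.
  Granite vs Iris: Granite wins 5–4.
  Apollo vs Ember: Apollo wins 5–4.
  Apollo vs Iris: Iris wins 5–4.
  Ember vs Iris: Iris wins 6–3.
Copeland scores (wins − losses):
  Harbor: 1 − 4 = -3
  Forge: 5 − 0 = 5
  Granite: 4 − 1 = 3
  Apollo: 2 − 3 = -1
  Ember: 1 − 4 = -3
  Iris: 2 − 3 = -1
Forge has the best Copeland score.

Forge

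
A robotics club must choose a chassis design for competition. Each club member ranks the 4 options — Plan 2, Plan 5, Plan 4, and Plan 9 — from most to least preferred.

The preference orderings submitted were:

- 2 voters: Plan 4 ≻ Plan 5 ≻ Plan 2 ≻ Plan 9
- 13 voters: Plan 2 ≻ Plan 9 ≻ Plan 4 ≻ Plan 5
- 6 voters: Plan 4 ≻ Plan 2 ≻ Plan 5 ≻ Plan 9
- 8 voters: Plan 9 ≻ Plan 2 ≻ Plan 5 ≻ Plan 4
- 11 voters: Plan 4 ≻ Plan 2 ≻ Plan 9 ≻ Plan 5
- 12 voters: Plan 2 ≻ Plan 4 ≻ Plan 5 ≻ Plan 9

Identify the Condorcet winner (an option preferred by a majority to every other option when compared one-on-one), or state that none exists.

Head-to-head results (52 voters total):
Plan 2 vs Plan 5: Plan 2 wins 50–2.
Plan 2 vs Plan 4: Plan 2 wins 33–19.
Plan 2 vs Plan 9: Plan 2 wins 44–8.
Plan 5 vs Plan 4: Plan 4 wins 44–8.
Plan 5 vs Plan 9: Plan 9 wins 32–20.
Plan 4 vs Plan 9: Plan 4 wins 31–21.
Plan 2 beats each rival — Plan 5 (50–2), Plan 4 (33–19), Plan 9 (44–8) — so Plan 2 is the Condorcet winner.

Plan 2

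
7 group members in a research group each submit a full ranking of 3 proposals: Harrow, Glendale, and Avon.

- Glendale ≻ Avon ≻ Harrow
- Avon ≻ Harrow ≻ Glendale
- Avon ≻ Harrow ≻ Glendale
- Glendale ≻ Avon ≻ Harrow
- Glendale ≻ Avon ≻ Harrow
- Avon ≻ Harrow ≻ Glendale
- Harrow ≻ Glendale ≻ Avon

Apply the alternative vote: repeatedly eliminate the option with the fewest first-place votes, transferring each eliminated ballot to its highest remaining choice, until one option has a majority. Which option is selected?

Round 1: Glendale 3, Avon 3, Harrow 1. Harrow has the fewest and is eliminated.
Round 2: Glendale 4, Avon 3. Glendale has a majority.

Glendale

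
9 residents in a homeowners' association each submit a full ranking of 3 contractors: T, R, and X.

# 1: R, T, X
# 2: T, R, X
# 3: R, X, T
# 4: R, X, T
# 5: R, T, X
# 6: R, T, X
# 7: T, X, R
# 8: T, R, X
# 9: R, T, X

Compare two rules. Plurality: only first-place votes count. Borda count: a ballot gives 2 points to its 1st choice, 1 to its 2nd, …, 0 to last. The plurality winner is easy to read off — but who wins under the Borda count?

Plurality first-place counts: T 3, R 6, X 0 → R.
Borda totals: T 10, R 14, X 3 → R.

R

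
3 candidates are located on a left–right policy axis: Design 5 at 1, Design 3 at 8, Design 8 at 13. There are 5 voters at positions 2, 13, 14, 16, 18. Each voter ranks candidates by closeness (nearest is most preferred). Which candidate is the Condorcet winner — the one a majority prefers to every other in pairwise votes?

With single-peaked preferences on a line, the Condorcet winner is the candidate closest to the median voter.
The median voter (position 14) is closest to Design 8 at 13.
Check: Design 8 vs Design 5 — voters closer to Design 8: 4 of 5.

Design 8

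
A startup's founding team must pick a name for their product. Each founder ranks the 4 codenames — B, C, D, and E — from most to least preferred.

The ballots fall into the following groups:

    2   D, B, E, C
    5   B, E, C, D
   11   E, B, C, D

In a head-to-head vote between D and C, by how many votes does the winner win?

Ballots ranking D above C: 2.
Ballots ranking C above D: 5+11 = 16.
C wins 16–2, a margin of 14.

14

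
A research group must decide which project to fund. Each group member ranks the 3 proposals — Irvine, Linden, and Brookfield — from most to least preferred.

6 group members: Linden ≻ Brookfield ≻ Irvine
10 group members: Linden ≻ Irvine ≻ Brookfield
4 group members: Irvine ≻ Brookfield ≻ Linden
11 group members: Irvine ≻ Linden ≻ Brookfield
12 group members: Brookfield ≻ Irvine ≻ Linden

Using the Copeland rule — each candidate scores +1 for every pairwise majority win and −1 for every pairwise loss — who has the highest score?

Pairwise results:
  Irvine vs Linden: Irvine wins 27–16.
  Irvine vs Brookfield: Irvine wins 25–18.
  Linden vs Brookfield: Linden wins 27–16.
Copeland scores (wins − losses):
  Irvine: 2 − 0 = 2
  Linden: 1 − 1 = 0
  Brookfield: 0 − 2 = -2
Irvine has the best Copeland score.

Irvine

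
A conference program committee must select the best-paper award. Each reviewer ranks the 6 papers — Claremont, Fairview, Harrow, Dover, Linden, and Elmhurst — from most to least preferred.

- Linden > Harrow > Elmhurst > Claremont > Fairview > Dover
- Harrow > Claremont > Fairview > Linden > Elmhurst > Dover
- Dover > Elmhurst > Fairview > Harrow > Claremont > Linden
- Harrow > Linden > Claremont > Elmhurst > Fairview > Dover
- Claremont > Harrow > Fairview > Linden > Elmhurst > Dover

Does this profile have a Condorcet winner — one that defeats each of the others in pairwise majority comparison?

Yes

Head-to-head results (5 voters total):
Claremont vs Fairview: Claremont wins 4–1.
Claremont vs Harrow: Harrow wins 4–1.
Claremont vs Dover: Claremont wins 4–1.
Claremont vs Linden: Claremont wins 3–2.
Claremont vs Elmhurst: Claremont wins 3–2.
Fairview vs Harrow: Harrow wins 4–1.
Fairview vs Dover: Fairview wins 4–1.
Fairview vs Linden: Fairview wins 3–2.
Fairview vs Elmhurst: Elmhurst wins 3–2.
Harrow vs Dover: Harrow wins 4–1.
Harrow vs Linden: Harrow wins 4–1.
Harrow vs Elmhurst: Harrow wins 4–1.
Dover vs Linden: Linden wins 4–1.
Dover vs Elmhurst: Elmhurst wins 4–1.
Linden vs Elmhurst: Linden wins 4–1.
Harrow beats each rival — Claremont (4–1), Fairview (4–1), Dover (4–1), Linden (4–1), Elmhurst (4–1) — so Harrow is the Condorcet winner.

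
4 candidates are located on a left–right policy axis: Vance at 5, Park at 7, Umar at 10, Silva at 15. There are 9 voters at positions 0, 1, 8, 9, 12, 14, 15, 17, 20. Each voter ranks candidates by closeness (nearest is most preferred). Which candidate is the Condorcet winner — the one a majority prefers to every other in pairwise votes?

Umar

With single-peaked preferences on a line, the Condorcet winner is the candidate closest to the median voter.
The median voter (position 12) is closest to Umar at 10.
Check: Umar vs Silva — voters closer to Umar: 5 of 9.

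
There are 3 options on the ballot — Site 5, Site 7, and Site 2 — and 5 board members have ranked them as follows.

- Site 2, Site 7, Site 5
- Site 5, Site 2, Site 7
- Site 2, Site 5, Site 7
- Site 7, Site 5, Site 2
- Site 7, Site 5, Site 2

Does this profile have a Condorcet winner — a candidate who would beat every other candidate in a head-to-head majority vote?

No

Head-to-head results (5 voters total):
Site 5 vs Site 7: Site 7 wins 3–2.
Site 5 vs Site 2: Site 5 wins 3–2.
Site 7 vs Site 2: Site 2 wins 3–2.
No candidate beats all others: Site 5 beats Site 2 beats Site 7 beats Site 5, a majority cycle.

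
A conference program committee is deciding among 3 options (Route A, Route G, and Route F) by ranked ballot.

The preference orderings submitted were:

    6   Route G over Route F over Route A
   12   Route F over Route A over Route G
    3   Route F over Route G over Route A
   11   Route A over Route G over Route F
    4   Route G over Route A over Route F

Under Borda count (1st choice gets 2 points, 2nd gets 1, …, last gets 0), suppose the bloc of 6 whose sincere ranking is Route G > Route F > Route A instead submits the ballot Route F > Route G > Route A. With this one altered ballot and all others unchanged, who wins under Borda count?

Route F

Borda totals with the altered ballot: Route A 38, Route G 28, Route F 42.
The switch changes the winner from Route A to Route F.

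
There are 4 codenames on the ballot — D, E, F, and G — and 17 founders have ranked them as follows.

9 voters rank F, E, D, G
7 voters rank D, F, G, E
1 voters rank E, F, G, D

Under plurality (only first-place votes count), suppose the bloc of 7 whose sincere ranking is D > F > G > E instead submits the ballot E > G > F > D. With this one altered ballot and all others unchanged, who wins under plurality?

F

First-place totals with the altered ballot: D 0, E 8, F 9, G 0.
The winner is unchanged: still F.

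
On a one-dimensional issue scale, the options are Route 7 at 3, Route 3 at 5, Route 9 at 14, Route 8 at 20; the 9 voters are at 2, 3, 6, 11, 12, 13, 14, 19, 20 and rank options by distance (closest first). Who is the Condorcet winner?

With single-peaked preferences on a line, the Condorcet winner is the candidate closest to the median voter.
The median voter (position 12) is closest to Route 9 at 14.
Check: Route 9 vs Route 8 — voters closer to Route 9: 7 of 9.

Route 9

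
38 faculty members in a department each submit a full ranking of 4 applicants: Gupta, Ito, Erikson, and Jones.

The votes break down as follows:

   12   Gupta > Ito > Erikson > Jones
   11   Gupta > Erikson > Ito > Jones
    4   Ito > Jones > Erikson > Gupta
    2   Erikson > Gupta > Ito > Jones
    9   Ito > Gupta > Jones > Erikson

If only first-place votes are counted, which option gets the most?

Gupta

First-place vote totals:
  Gupta: 23
  Ito: 13
  Erikson: 2
  Jones: 0
Gupta has the most first-place votes.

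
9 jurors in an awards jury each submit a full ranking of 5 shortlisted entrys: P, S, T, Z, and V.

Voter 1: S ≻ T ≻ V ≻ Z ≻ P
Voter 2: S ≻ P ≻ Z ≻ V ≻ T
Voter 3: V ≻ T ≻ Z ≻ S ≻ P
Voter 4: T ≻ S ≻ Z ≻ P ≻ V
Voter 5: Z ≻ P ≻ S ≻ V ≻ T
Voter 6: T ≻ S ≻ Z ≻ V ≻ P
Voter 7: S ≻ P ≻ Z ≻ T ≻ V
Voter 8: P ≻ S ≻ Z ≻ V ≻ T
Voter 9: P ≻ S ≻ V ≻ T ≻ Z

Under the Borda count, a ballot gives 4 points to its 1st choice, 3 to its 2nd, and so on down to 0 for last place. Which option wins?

Borda scores:
  P: 0 + 3 + 0 + 1 + 3 + 0 + 3 + 4 + 4 = 18
  S: 4 + 4 + 1 + 3 + 2 + 3 + 4 + 3 + 3 = 27
  T: 3 + 0 + 3 + 4 + 0 + 4 + 1 + 0 + 1 = 16
  Z: 1 + 2 + 2 + 2 + 4 + 2 + 2 + 2 + 0 = 17
  V: 2 + 1 + 4 + 0 + 1 + 1 + 0 + 1 + 2 = 12
S has the highest total.

S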